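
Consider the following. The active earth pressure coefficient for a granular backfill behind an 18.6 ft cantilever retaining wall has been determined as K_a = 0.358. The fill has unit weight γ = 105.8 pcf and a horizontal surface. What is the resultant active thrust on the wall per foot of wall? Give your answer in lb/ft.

6550 lb/ft

P = ½ K_a γ H² = 0.5 × 0.358 × 105.8 × 18.6² = 6552 lb/ft.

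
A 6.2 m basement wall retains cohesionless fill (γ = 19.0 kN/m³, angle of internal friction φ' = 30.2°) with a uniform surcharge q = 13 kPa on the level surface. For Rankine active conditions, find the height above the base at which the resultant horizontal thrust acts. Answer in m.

2.25 m

K_a = 0.3307.
Triangular part P₁ = ½K_aγH² = 120.7 at H/3 = 2.067 m; rectangular part P₂ = K_a q H = 26.65 at H/2 = 3.100 m.
ȳ = (P₁·2.067 + P₂·3.100)/(P₁+P₂) = 2.254 m.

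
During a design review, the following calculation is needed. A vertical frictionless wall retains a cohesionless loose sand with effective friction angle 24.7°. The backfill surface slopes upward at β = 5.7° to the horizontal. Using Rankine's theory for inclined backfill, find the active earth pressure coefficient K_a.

K_a = cos β · (cos β − √(cos²β − cos²φ)) / (cos β + √(cos²β − cos²φ)).
cos β = 0.9951, cos φ = 0.9085, √(cos²β − cos²φ) = 0.4059.
K_a = 0.9951 × (0.9951 − 0.4059)/(0.9951 + 0.4059) = 0.4185.

0.418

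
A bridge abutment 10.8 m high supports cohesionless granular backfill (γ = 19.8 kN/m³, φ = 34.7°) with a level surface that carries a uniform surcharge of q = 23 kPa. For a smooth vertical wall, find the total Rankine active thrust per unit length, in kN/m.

385 kN/m

K_a = tan²(45° − φ/2) = 0.2745.
Soil triangle: ½ K_a γ H² = 0.5×0.2745×19.8×10.8² = 316.9 kN/m.
Surcharge rectangle: K_a q H = 0.2745×23×10.8 = 68.18 kN/m.
Total = 316.9 + 68.18 = 385.1 kN/m.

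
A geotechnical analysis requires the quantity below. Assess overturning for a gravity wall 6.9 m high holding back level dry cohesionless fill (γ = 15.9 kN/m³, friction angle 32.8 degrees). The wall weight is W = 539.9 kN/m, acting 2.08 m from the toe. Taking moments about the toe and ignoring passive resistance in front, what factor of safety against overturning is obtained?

4.34

K_a = tan²(45° − 32.8°/2) = 0.2973.
P_a = ½K_aγH² = 0.5×0.2973×15.9×6.9² = 112.5 kN/m, acting at H/3 = 2.300 m above the base.
Overturning moment M_o = P_a × H/3 = 112.5 × 2.300 = 258.8.
Resisting moment M_r = W × 2.08 = 539.9 × 2.08 = 1123.
FS_overturning = M_r/M_o = 1123/258.8 = 4.340.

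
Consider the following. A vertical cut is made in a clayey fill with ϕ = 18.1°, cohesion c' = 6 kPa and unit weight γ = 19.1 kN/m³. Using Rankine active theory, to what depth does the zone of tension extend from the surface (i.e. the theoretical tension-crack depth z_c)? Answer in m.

K_a = tan²(45° − 18.1°/2) = 0.5259; √K_a = 0.7252.
The active pressure is zero where K_a γ z = 2c√K_a, so z_c = 2c/(γ√K_a) = 2×6/(19.1×0.7252) = 0.8663 m.

0.866 m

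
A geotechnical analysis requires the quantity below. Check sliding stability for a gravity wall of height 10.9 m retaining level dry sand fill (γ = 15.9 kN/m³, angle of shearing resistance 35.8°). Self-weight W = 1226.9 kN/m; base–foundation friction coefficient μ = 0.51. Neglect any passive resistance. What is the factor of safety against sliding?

2.53

K_a = tan²(45° − 35.8°/2) = 0.2619.
P_a = ½K_aγH² = 0.5×0.2619×15.9×10.9² = 247.3 kN/m, acting at H/3 = 3.633 m above the base.
FS_sliding = μW / P_a = 0.51×1226.9 / 247.3 = 2.530.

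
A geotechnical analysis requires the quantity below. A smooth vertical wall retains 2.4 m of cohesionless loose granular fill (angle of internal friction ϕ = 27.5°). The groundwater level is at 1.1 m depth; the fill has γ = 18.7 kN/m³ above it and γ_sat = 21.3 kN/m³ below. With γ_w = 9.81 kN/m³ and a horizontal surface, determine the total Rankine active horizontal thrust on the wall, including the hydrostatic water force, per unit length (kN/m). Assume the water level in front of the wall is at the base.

K_a = tan²(45° − φ/2) = 0.3682.
γ' = 21.3 − 9.81 = 11.49 kN/m³. Depth below WT = 1.3 m.
σ'_h at WT = K_a γ d_w = 7.574 kPa; at base = 7.574 + K_a γ' × 1.3 = 13.07 kPa.
P₁ (0–1.1 m) = ½×7.574×1.1 = 4.166. P₂ (1.1–2.4 m) = ½(7.574+13.07)×1.3 = 13.42.
P_w = ½ γ_w h₂² = 0.5×9.81×1.3² = 8.289. Total = 4.166+13.42+8.289 = 25.88 kN/m.

25.9 kN/m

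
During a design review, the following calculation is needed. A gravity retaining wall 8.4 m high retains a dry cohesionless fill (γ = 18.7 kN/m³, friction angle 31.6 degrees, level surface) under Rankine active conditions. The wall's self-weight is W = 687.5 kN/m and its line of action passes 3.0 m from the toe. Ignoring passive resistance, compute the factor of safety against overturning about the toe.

3.57

K_a = tan²(45° − 31.6°/2) = 0.3123.
P_a = ½K_aγH² = 0.5×0.3123×18.7×8.4² = 206.1 kN/m, acting at H/3 = 2.800 m above the base.
Overturning moment M_o = P_a × H/3 = 206.1 × 2.800 = 577.0.
Resisting moment M_r = W × 3.0 = 687.5 × 3.0 = 2062.
FS_overturning = M_r/M_o = 2062/577.0 = 3.575.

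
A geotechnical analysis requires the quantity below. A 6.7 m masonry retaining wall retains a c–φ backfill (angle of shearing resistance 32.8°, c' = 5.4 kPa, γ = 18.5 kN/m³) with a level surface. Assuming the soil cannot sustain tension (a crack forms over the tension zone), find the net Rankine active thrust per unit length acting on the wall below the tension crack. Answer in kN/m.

87.1 kN/m

K_a = 0.2973; √K_a = 0.5452.
Tension-crack depth z_c = 2c/(γ√K_a) = 2×5.4/(18.5×0.5452) = 1.071 m.
σ_a at base = K_a γ H − 2c√K_a = 0.2973×18.5×6.7 − 2×5.4×0.5452 = 30.96 kPa.
P_a = ½ × 30.96 × (H − z_c) = 0.5×30.96×5.629 = 87.13 kN/m.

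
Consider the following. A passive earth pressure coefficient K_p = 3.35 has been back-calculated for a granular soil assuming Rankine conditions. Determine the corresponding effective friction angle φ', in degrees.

K_p = (1+sin φ)/(1−sin φ) ⇒ sin φ = (K_p − 1)/(K_p + 1) = 0.5402.
φ = arcsin(0.5402) = 32.70°.

32.7°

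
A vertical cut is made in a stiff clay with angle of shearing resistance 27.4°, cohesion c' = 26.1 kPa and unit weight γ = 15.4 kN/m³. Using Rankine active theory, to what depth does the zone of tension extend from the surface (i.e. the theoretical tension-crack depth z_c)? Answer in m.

K_a = tan²(45° − 27.4°/2) = 0.3697; √K_a = 0.6080.
The active pressure is zero where K_a γ z = 2c√K_a, so z_c = 2c/(γ√K_a) = 2×26.1/(15.4×0.6080) = 5.575 m.

5.57 m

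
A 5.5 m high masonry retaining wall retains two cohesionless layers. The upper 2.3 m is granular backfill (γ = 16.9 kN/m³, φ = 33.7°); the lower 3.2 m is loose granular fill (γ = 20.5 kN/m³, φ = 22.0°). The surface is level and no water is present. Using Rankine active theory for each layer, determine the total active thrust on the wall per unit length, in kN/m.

117 kN/m

K_a1 = tan²(45°−33.7°/2) = 0.2863; K_a2 = tan²(45°−22.0°/2) = 0.4550.
Layer 1: σ at base = K_a1 γ₁ h₁ = 11.13 kPa; P₁ = ½×11.13×2.3 = 12.80.
Layer 2: σ_v at top = γ₁h₁ = 38.87; σ_h top = K_a2×38.87 = 17.68; σ_h base = K_a2×(38.87+20.5×3.2) = 47.53.
P₂ = ½(17.68+47.53)×3.2 = 104.3. Total P_a = 12.80+104.3 = 117.1 kN/m.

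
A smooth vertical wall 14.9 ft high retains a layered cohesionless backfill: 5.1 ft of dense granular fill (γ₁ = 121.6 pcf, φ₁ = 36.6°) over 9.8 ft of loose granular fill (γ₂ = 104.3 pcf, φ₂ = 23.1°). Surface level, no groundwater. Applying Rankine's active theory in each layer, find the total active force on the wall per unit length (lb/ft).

K_a1 = tan²(45°−36.6°/2) = 0.2530; K_a2 = tan²(45°−23.1°/2) = 0.4364.
Layer 1: σ at base = K_a1 γ₁ h₁ = 156.9 psf; P₁ = ½×156.9×5.1 = 400.0.
Layer 2: σ_v at top = γ₁h₁ = 620.2; σ_h top = K_a2×620.2 = 270.7; σ_h base = K_a2×(620.2+104.3×9.8) = 716.8.
P₂ = ½(270.7+716.8)×9.8 = 4838. Total P_a = 400.0+4838 = 5238 lb/ft.

5240 lb/ft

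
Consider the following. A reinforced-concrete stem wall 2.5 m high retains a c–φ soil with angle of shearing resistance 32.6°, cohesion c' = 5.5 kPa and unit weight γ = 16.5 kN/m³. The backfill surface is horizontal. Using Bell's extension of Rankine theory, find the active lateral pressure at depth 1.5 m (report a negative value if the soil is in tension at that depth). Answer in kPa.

1.40 kPa

K_a = (1 − sin φ)/(1 + sin φ) = 0.2997.
σ_a = K_a γ z − 2c√K_a = 0.2997×16.5×1.5 − 2×5.5×0.5475 = 1.396 kPa.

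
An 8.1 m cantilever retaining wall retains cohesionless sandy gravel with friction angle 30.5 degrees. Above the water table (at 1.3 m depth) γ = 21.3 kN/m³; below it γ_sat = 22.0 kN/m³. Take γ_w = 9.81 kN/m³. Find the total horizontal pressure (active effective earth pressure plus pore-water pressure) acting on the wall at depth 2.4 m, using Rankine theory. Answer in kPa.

K_a = (1 − sin φ)/(1 + sin φ) = 0.3267.
γ' = 22.0 − 9.81 = 12.19 kN/m³.
Effective vertical stress at 2.4 m: σ'_v = 21.3×1.3 + 12.19×1.10 = 41.10 kPa.
σ'_h = K_a σ'_v = 0.3267 × 41.10 = 13.43 kPa; u = γ_w × 1.10 = 10.79 kPa.
Total σ_h = 13.43 + 10.79 = 24.22 kPa.

24.2 kPa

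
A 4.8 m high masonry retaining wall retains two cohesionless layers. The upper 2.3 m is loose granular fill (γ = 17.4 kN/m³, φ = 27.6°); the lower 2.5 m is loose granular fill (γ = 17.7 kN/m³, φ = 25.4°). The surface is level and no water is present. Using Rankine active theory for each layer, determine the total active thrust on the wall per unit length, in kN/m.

K_a1 = tan²(45°−27.6°/2) = 0.3668; K_a2 = tan²(45°−25.4°/2) = 0.3996.
Layer 1: σ at base = K_a1 γ₁ h₁ = 14.68 kPa; P₁ = ½×14.68×2.3 = 16.88.
Layer 2: σ_v at top = γ₁h₁ = 40.02; σ_h top = K_a2×40.02 = 15.99; σ_h base = K_a2×(40.02+17.7×2.5) = 33.68.
P₂ = ½(15.99+33.68)×2.5 = 62.09. Total P_a = 16.88+62.09 = 78.97 kN/m.

79.0 kN/m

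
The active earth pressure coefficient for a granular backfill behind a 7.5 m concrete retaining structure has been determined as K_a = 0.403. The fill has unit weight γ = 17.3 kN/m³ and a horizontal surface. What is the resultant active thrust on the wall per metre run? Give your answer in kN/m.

196 kN/m

P = ½ K_a γ H² = 0.5 × 0.403 × 17.3 × 7.5² = 196.1 kN/m.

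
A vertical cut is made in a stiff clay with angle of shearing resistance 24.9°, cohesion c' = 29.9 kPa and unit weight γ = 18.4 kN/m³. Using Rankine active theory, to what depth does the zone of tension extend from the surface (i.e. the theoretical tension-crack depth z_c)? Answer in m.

5.09 m

K_a = tan²(45° − 24.9°/2) = 0.4074; √K_a = 0.6383.
The active pressure is zero where K_a γ z = 2c√K_a, so z_c = 2c/(γ√K_a) = 2×29.9/(18.4×0.6383) = 5.092 m.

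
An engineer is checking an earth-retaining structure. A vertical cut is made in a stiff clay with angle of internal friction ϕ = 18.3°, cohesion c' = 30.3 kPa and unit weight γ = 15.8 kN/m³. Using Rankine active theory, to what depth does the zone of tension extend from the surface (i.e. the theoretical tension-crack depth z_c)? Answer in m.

5.31 m

K_a = tan²(45° − 18.3°/2) = 0.5221; √K_a = 0.7226.
The active pressure is zero where K_a γ z = 2c√K_a, so z_c = 2c/(γ√K_a) = 2×30.3/(15.8×0.7226) = 5.308 m.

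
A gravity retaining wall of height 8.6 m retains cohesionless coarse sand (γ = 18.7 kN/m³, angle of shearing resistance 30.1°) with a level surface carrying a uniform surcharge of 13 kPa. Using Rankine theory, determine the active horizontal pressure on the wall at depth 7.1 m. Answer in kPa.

48.4 kPa

K_a = (1 − sin φ)/(1 + sin φ) = 0.3320.
σ_v = γz + q = 18.7 × 7.1 + 13 = 145.8 kPa.
σ_h = K_a σ_v = 0.3320 × 145.8 = 48.39 kPa.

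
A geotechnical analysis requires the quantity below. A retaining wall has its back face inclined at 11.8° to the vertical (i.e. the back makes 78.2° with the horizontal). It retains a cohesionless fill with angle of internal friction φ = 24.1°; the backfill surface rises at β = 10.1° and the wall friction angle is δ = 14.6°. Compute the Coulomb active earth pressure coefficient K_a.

K_a = sin²(α+φ) / [sin²α · sin(α−δ) · (1 + √{sin(φ+δ)sin(φ−β) / (sin(α−δ)sin(α+β))})²].
With α = 78.2°, φ = 24.1°, δ = 14.6°, β = 10.1°: K_a = 0.5587.

0.559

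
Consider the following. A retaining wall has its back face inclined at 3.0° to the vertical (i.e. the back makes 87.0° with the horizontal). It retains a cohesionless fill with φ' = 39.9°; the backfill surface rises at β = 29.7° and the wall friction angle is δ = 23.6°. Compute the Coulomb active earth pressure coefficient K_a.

0.343

K_a = sin²(α+φ) / [sin²α · sin(α−δ) · (1 + √{sin(φ+δ)sin(φ−β) / (sin(α−δ)sin(α+β))})²].
With α = 87.0°, φ = 39.9°, δ = 23.6°, β = 29.7°: K_a = 0.3433.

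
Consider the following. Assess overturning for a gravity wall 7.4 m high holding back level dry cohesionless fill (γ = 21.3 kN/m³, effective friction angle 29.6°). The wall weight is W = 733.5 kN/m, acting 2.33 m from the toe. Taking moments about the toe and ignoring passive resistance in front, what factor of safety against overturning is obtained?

K_a = tan²(45° − 29.6°/2) = 0.3387.
P_a = ½K_aγH² = 0.5×0.3387×21.3×7.4² = 197.6 kN/m, acting at H/3 = 2.467 m above the base.
Overturning moment M_o = P_a × H/3 = 197.6 × 2.467 = 487.3.
Resisting moment M_r = W × 2.33 = 733.5 × 2.33 = 1709.
FS_overturning = M_r/M_o = 1709/487.3 = 3.507.

3.51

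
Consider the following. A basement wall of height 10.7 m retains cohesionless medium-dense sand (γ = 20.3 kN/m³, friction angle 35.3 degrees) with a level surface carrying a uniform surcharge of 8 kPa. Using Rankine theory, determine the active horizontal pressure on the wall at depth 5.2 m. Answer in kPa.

30.4 kPa

K_a = (1 − sin φ)/(1 + sin φ) = 0.2675.
σ_v = γz + q = 20.3 × 5.2 + 8 = 113.6 kPa.
σ_h = K_a σ_v = 0.2675 × 113.6 = 30.38 kPa.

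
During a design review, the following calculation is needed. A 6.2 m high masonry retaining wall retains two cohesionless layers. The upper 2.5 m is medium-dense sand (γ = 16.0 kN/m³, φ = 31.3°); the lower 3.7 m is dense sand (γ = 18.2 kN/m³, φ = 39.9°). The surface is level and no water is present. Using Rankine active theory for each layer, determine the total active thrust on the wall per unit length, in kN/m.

K_a1 = tan²(45°−31.3°/2) = 0.3162; K_a2 = tan²(45°−39.9°/2) = 0.2184.
Layer 1: σ at base = K_a1 γ₁ h₁ = 12.65 kPa; P₁ = ½×12.65×2.5 = 15.81.
Layer 2: σ_v at top = γ₁h₁ = 40.00; σ_h top = K_a2×40.00 = 8.737; σ_h base = K_a2×(40.00+18.2×3.7) = 23.45.
P₂ = ½(8.737+23.45)×3.7 = 59.54. Total P_a = 15.81+59.54 = 75.35 kN/m.

75.4 kN/m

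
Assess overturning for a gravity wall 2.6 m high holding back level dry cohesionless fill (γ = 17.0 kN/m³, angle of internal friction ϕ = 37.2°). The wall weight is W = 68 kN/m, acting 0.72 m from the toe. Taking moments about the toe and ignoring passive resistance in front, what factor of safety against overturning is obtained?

K_a = tan²(45° − 37.2°/2) = 0.2464.
P_a = ½K_aγH² = 0.5×0.2464×17.0×2.6² = 14.16 kN/m, acting at H/3 = 0.8667 m above the base.
Overturning moment M_o = P_a × H/3 = 14.16 × 0.8667 = 12.27.
Resisting moment M_r = W × 0.72 = 68 × 0.72 = 48.96.
FS_overturning = M_r/M_o = 48.96/12.27 = 3.990.

3.99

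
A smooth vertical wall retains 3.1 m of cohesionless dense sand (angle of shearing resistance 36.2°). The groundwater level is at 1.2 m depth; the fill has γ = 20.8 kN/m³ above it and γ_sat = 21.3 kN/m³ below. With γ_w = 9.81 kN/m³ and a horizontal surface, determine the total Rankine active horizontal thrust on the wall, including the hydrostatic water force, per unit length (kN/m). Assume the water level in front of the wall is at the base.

39.1 kN/m

K_a = tan²(45° − φ/2) = 0.2574.
γ' = 21.3 − 9.81 = 11.49 kN/m³. Depth below WT = 1.9 m.
σ'_h at WT = K_a γ d_w = 6.424 kPa; at base = 6.424 + K_a γ' × 1.9 = 12.04 kPa.
P₁ (0–1.2 m) = ½×6.424×1.2 = 3.855. P₂ (1.2–3.1 m) = ½(6.424+12.04)×1.9 = 17.54.
P_w = ½ γ_w h₂² = 0.5×9.81×1.9² = 17.71. Total = 3.855+17.54+17.71 = 39.11 kN/m.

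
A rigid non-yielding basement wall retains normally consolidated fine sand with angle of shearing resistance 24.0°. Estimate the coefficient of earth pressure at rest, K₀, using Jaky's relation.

K₀ = 1 − sin φ' = 1 − sin 24.0° = 0.5933.

0.593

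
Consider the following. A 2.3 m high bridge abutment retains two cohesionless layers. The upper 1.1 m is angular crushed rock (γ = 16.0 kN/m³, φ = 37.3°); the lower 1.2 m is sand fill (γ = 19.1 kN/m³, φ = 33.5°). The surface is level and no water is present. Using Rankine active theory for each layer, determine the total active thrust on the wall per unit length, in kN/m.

12.4 kN/m

K_a1 = tan²(45°−37.3°/2) = 0.2453; K_a2 = tan²(45°−33.5°/2) = 0.2887.
Layer 1: σ at base = K_a1 γ₁ h₁ = 4.318 kPa; P₁ = ½×4.318×1.1 = 2.375.
Layer 2: σ_v at top = γ₁h₁ = 17.60; σ_h top = K_a2×17.60 = 5.081; σ_h base = K_a2×(17.60+19.1×1.2) = 11.70.
P₂ = ½(5.081+11.70)×1.2 = 10.07. Total P_a = 2.375+10.07 = 12.44 kN/m.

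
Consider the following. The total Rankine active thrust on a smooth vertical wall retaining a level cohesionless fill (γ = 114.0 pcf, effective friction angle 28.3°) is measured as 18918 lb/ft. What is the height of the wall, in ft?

30.5 ft

K_a = 0.3568. P_a = ½ K_a γ H² ⇒ H = √(2P_a/(K_a γ)).
H = √(2×18918/(0.3568×114.0)) = 30.50 ft.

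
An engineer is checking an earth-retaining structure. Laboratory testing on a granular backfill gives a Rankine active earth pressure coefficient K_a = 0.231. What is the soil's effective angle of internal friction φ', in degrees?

38.7°

K_a = tan²(45° − φ/2) ⇒ 45° − φ/2 = arctan(√0.231) = 25.67°.
φ = 2(45° − 25.67°) = 38.66°.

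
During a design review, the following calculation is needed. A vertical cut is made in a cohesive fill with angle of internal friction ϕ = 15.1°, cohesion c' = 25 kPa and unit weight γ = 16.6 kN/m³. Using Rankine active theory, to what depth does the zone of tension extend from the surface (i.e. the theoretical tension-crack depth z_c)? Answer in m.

3.93 m

K_a = tan²(45° − 15.1°/2) = 0.5867; √K_a = 0.7659.
The active pressure is zero where K_a γ z = 2c√K_a, so z_c = 2c/(γ√K_a) = 2×25/(16.6×0.7659) = 3.932 m.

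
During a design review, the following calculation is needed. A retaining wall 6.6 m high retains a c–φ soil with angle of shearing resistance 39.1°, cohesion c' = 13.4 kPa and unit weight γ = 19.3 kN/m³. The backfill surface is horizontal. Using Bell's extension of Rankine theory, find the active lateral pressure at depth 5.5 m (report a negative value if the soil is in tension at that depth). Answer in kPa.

K_a = (1 − sin φ)/(1 + sin φ) = 0.2265.
σ_a = K_a γ z − 2c√K_a = 0.2265×19.3×5.5 − 2×13.4×0.4759 = 11.29 kPa.

11.3 kPa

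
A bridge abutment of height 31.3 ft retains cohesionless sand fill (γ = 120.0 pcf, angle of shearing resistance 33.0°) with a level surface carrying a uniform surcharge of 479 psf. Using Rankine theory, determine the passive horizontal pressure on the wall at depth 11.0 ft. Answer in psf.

K_p = (1 + sin φ)/(1 − sin φ) = 3.392.
σ_v = γz + q = 120.0 × 11.0 + 479 = 1799 psf.
σ_h = K_p σ_v = 3.392 × 1799 = 6102 psf.

6100 psf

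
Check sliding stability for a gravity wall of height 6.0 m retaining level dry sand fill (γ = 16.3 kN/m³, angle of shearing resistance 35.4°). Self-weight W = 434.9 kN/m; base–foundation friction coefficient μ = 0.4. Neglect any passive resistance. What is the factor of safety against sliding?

K_a = tan²(45° − 35.4°/2) = 0.2664.
P_a = ½K_aγH² = 0.5×0.2664×16.3×6.0² = 78.16 kN/m, acting at H/3 = 2.000 m above the base.
FS_sliding = μW / P_a = 0.4×434.9 / 78.16 = 2.226.

2.23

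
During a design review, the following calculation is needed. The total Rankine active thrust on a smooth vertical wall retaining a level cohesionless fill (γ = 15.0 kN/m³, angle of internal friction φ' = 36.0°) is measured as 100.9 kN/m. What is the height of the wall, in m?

7.20 m

K_a = 0.2596. P_a = ½ K_a γ H² ⇒ H = √(2P_a/(K_a γ)).
H = √(2×100.9/(0.2596×15.0)) = 7.199 m.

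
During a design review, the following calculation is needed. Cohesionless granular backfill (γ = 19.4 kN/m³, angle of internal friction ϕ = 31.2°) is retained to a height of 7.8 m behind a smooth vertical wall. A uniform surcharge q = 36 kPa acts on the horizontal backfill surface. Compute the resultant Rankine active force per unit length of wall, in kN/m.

K_a = tan²(45° − φ/2) = 0.3175.
Soil triangle: ½ K_a γ H² = 0.5×0.3175×19.4×7.8² = 187.4 kN/m.
Surcharge rectangle: K_a q H = 0.3175×36×7.8 = 89.15 kN/m.
Total = 187.4 + 89.15 = 276.5 kN/m.

277 kN/m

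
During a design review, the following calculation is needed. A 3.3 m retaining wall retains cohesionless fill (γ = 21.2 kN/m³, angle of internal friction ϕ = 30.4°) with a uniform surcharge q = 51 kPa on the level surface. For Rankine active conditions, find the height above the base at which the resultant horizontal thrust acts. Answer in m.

K_a = 0.3280.
Triangular part P₁ = ½K_aγH² = 37.86 at H/3 = 1.100 m; rectangular part P₂ = K_a q H = 55.20 at H/2 = 1.650 m.
ȳ = (P₁·1.100 + P₂·1.650)/(P₁+P₂) = 1.426 m.

1.43 m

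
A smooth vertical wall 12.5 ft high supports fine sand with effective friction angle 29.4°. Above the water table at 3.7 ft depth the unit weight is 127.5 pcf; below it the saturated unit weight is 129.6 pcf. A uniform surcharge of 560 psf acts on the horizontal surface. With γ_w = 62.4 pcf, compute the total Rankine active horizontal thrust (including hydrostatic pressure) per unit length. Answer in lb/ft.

K_a = tan²(45° − φ/2) = 0.3415.
γ' = 129.6 − 62.4 = 67.20 pcf. h₂ = H − d_w = 8.8 ft.
σ'_h: at surface K_a·q = 191.2; at WT K_a(q+γd_w) = 352.3; at base K_a(q+γd_w+γ'h₂) = 554.2 psf.
P₁ = ½(191.2+352.3)×3.7 = 1006; P₂ = ½(352.3+554.2)×8.8 = 3989; P_w = ½γ_w h₂² = 2416.
Total = 1006+3989+2416 = 7410 lb/ft.

7410 lb/ft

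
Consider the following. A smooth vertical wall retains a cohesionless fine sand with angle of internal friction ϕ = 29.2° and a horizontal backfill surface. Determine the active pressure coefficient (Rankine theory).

0.344

K_a = (1 − sin φ)/(1 + sin φ) = (1 − sin 29.2°)/(1 + sin 29.2°) = 0.3442.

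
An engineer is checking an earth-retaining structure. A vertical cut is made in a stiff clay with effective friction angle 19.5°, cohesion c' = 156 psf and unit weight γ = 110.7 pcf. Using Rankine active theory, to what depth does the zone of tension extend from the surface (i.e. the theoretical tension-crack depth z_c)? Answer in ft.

K_a = tan²(45° − 19.5°/2) = 0.4995; √K_a = 0.7067.
The active pressure is zero where K_a γ z = 2c√K_a, so z_c = 2c/(γ√K_a) = 2×156/(110.7×0.7067) = 3.988 ft.

3.99 ft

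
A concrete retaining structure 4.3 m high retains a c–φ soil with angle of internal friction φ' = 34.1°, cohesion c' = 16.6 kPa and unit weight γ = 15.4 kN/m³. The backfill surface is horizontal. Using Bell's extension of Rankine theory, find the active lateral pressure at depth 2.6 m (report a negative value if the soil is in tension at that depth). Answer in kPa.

K_a = (1 − sin φ)/(1 + sin φ) = 0.2815.
σ_a = K_a γ z − 2c√K_a = 0.2815×15.4×2.6 − 2×16.6×0.5306 = -6.343 kPa.

-6.34 kPa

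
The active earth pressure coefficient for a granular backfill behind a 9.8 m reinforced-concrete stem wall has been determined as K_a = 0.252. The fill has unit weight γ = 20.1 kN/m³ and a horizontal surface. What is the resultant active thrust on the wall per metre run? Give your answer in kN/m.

P = ½ K_a γ H² = 0.5 × 0.252 × 20.1 × 9.8² = 243.2 kN/m.

243 kN/m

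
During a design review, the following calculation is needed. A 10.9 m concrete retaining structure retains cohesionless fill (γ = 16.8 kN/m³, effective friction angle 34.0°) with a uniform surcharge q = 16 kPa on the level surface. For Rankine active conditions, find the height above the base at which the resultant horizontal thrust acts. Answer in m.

3.90 m

K_a = 0.2827.
Triangular part P₁ = ½K_aγH² = 282.2 at H/3 = 3.633 m; rectangular part P₂ = K_a q H = 49.31 at H/2 = 5.450 m.
ȳ = (P₁·3.633 + P₂·5.450)/(P₁+P₂) = 3.904 m.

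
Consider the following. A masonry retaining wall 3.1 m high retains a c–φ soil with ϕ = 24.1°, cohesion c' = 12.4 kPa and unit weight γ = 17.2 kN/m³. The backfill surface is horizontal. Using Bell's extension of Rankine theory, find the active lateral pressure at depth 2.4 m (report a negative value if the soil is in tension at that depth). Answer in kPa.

1.27 kPa

K_a = (1 − sin φ)/(1 + sin φ) = 0.4201.
σ_a = K_a γ z − 2c√K_a = 0.4201×17.2×2.4 − 2×12.4×0.6482 = 1.268 kPa.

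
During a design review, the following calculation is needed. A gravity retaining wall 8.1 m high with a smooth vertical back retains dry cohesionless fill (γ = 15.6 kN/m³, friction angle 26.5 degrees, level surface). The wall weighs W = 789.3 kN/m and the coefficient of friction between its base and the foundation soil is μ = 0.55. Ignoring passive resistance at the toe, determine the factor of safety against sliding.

2.22

K_a = tan²(45° − 26.5°/2) = 0.3829.
P_a = ½K_aγH² = 0.5×0.3829×15.6×8.1² = 196.0 kN/m, acting at H/3 = 2.700 m above the base.
FS_sliding = μW / P_a = 0.55×789.3 / 196.0 = 2.215.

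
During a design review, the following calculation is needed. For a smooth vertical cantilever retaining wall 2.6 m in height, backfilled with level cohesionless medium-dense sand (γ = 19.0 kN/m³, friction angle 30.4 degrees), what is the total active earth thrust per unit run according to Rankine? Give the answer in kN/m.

21.1 kN/m

K_a = tan²(45° − φ/2) = 0.3280.
P_a = ½ K_a γ H² = 0.5 × 0.3280 × 19.0 × 2.6² = 21.06 kN/m.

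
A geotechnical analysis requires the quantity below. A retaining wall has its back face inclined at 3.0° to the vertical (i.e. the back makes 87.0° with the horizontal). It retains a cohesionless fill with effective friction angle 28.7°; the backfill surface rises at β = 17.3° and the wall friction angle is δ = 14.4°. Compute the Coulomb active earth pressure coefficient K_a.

0.447

K_a = sin²(α+φ) / [sin²α · sin(α−δ) · (1 + √{sin(φ+δ)sin(φ−β) / (sin(α−δ)sin(α+β))})²].
With α = 87.0°, φ = 28.7°, δ = 14.4°, β = 17.3°: K_a = 0.4466.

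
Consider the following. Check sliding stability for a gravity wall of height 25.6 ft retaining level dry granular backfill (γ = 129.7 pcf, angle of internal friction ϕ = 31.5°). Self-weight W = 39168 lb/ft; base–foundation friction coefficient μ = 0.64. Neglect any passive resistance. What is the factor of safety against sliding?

1.88

K_a = tan²(45° − 31.5°/2) = 0.3136.
P_a = ½K_aγH² = 0.5×0.3136×129.7×25.6² = 13330 lb/ft, acting at H/3 = 8.533 ft above the base.
FS_sliding = μW / P_a = 0.64×39168 / 13330 = 1.881.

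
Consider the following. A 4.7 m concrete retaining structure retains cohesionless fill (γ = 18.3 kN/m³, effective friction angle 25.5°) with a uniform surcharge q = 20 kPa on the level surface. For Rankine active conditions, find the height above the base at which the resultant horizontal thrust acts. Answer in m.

1.82 m

K_a = 0.3981.
Triangular part P₁ = ½K_aγH² = 80.47 at H/3 = 1.567 m; rectangular part P₂ = K_a q H = 37.42 at H/2 = 2.350 m.
ȳ = (P₁·1.567 + P₂·2.350)/(P₁+P₂) = 1.815 m.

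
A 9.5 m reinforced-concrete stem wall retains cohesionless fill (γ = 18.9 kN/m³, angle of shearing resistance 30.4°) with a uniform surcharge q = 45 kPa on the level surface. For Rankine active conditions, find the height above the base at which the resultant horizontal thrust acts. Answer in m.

K_a = 0.3280.
Triangular part P₁ = ½K_aγH² = 279.7 at H/3 = 3.167 m; rectangular part P₂ = K_a q H = 140.2 at H/2 = 4.750 m.
ȳ = (P₁·3.167 + P₂·4.750)/(P₁+P₂) = 3.695 m.

3.70 m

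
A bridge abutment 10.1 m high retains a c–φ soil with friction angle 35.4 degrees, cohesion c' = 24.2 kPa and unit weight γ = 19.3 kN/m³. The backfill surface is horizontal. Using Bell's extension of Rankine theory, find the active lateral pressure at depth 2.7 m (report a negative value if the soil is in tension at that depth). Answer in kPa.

K_a = (1 − sin φ)/(1 + sin φ) = 0.2664.
σ_a = K_a γ z − 2c√K_a = 0.2664×19.3×2.7 − 2×24.2×0.5161 = -11.10 kPa.

-11.1 kPa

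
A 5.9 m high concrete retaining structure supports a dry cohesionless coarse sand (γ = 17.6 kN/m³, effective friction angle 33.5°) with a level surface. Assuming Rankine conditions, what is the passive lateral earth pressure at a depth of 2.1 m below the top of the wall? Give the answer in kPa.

K_p = (1 + sin φ)/(1 − sin φ) = 3.464.
σ_h = K_p γ z = 3.464 × 17.6 × 2.1 = 128.0 kPa.

128 kPa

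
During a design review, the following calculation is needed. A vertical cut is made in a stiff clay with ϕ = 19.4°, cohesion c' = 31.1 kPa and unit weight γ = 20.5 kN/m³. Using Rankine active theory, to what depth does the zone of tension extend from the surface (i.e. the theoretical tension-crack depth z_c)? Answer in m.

K_a = tan²(45° − 19.4°/2) = 0.5013; √K_a = 0.7080.
The active pressure is zero where K_a γ z = 2c√K_a, so z_c = 2c/(γ√K_a) = 2×31.1/(20.5×0.7080) = 4.285 m.

4.29 m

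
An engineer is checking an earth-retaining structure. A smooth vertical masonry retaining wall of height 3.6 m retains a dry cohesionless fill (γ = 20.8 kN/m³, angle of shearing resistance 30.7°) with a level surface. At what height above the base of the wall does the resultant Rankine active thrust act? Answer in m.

1.20 m

K_a = 0.3240.
The pressure distribution is triangular, so the resultant acts at H/3 above the base = 3.6/3 = 1.200 m.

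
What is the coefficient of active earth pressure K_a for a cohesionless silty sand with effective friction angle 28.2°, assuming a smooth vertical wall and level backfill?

K_a = (1 − sin φ)/(1 + sin φ) = (1 − sin 28.2°)/(1 + sin 28.2°) = 0.3582.

0.358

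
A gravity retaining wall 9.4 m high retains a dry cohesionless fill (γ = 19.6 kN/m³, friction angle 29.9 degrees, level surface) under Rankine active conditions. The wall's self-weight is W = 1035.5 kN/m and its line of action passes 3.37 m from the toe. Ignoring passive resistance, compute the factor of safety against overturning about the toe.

3.84

K_a = tan²(45° − 29.9°/2) = 0.3347.
P_a = ½K_aγH² = 0.5×0.3347×19.6×9.4² = 289.8 kN/m, acting at H/3 = 3.133 m above the base.
Overturning moment M_o = P_a × H/3 = 289.8 × 3.133 = 908.1.
Resisting moment M_r = W × 3.37 = 1035.5 × 3.37 = 3490.
FS_overturning = M_r/M_o = 3490/908.1 = 3.843.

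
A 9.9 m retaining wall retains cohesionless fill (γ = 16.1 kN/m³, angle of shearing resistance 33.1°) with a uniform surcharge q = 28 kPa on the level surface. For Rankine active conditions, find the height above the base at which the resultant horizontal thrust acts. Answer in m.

3.73 m

K_a = 0.2936.
Triangular part P₁ = ½K_aγH² = 231.6 at H/3 = 3.300 m; rectangular part P₂ = K_a q H = 81.38 at H/2 = 4.950 m.
ȳ = (P₁·3.300 + P₂·4.950)/(P₁+P₂) = 3.729 m.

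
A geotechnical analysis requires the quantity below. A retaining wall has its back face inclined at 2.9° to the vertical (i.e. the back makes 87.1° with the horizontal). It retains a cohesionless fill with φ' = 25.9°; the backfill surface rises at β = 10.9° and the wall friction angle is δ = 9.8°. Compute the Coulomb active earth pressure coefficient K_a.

K_a = sin²(α+φ) / [sin²α · sin(α−δ) · (1 + √{sin(φ+δ)sin(φ−β) / (sin(α−δ)sin(α+β))})²].
With α = 87.1°, φ = 25.9°, δ = 9.8°, β = 10.9°: K_a = 0.4472.

0.447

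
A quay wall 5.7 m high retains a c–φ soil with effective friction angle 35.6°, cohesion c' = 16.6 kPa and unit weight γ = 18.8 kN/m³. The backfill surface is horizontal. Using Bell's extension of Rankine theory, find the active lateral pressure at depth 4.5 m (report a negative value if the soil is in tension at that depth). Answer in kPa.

5.28 kPa

K_a = (1 − sin φ)/(1 + sin φ) = 0.2641.
σ_a = K_a γ z − 2c√K_a = 0.2641×18.8×4.5 − 2×16.6×0.5139 = 5.282 kPa.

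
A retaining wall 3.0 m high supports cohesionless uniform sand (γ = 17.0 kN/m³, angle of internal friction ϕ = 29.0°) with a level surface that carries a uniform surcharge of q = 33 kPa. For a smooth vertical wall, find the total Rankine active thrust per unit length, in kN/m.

60.9 kN/m

K_a = tan²(45° − φ/2) = 0.3470.
Soil triangle: ½ K_a γ H² = 0.5×0.3470×17.0×3.0² = 26.54 kN/m.
Surcharge rectangle: K_a q H = 0.3470×33×3.0 = 34.35 kN/m.
Total = 26.54 + 34.35 = 60.89 kN/m.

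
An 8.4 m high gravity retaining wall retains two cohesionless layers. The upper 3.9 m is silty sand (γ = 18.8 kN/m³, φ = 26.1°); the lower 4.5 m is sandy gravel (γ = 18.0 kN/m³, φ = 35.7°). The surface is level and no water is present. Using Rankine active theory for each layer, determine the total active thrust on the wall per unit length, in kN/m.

190 kN/m

K_a1 = tan²(45°−26.1°/2) = 0.3889; K_a2 = tan²(45°−35.7°/2) = 0.2630.
Layer 1: σ at base = K_a1 γ₁ h₁ = 28.52 kPa; P₁ = ½×28.52×3.9 = 55.61.
Layer 2: σ_v at top = γ₁h₁ = 73.32; σ_h top = K_a2×73.32 = 19.28; σ_h base = K_a2×(73.32+18.0×4.5) = 40.58.
P₂ = ½(19.28+40.58)×4.5 = 134.7. Total P_a = 55.61+134.7 = 190.3 kN/m.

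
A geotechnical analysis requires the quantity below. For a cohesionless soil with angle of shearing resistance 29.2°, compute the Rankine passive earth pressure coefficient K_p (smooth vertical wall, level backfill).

K_p = (1 + sin φ)/(1 − sin φ) = tan²(45° + 29.2°/2) = 2.905.

2.91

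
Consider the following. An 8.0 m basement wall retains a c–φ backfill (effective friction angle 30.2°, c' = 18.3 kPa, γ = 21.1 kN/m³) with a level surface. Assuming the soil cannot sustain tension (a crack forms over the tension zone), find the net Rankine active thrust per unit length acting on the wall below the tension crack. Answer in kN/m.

86.6 kN/m

K_a = 0.3307; √K_a = 0.5750.
Tension-crack depth z_c = 2c/(γ√K_a) = 2×18.3/(21.1×0.5750) = 3.017 m.
σ_a at base = K_a γ H − 2c√K_a = 0.3307×21.1×8.0 − 2×18.3×0.5750 = 34.77 kPa.
P_a = ½ × 34.77 × (H − z_c) = 0.5×34.77×4.983 = 86.63 kN/m.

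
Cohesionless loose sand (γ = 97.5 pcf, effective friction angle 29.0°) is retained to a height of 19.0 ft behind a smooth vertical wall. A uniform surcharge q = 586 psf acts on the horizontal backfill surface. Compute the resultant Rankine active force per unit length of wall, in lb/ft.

K_a = tan²(45° − φ/2) = 0.3470.
Soil triangle: ½ K_a γ H² = 0.5×0.3470×97.5×19.0² = 6106 lb/ft.
Surcharge rectangle: K_a q H = 0.3470×586×19.0 = 3863 lb/ft.
Total = 6106 + 3863 = 9970 lb/ft.

9970 lb/ft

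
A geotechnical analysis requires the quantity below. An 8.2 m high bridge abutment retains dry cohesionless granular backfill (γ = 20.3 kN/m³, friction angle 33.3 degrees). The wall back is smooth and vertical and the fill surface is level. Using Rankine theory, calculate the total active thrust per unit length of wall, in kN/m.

199 kN/m

K_a = tan²(45° − φ/2) = 0.2911.
P_a = ½ K_a γ H² = 0.5 × 0.2911 × 20.3 × 8.2² = 198.7 kN/m.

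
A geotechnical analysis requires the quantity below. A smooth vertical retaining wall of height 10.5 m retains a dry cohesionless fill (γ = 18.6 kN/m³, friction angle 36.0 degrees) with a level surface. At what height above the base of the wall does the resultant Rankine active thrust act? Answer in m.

3.50 m

K_a = 0.2596.
The pressure distribution is triangular, so the resultant acts at H/3 above the base = 10.5/3 = 3.500 m.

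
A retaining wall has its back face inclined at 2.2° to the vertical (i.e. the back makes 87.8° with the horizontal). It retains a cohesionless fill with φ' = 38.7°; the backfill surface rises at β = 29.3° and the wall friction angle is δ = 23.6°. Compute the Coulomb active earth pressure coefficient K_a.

0.354

K_a = sin²(α+φ) / [sin²α · sin(α−δ) · (1 + √{sin(φ+δ)sin(φ−β) / (sin(α−δ)sin(α+β))})²].
With α = 87.8°, φ = 38.7°, δ = 23.6°, β = 29.3°: K_a = 0.3541.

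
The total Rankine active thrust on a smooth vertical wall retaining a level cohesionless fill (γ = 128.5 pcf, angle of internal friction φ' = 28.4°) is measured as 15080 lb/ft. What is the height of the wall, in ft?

25.7 ft

K_a = 0.3554. P_a = ½ K_a γ H² ⇒ H = √(2P_a/(K_a γ)).
H = √(2×15080/(0.3554×128.5)) = 25.70 ft.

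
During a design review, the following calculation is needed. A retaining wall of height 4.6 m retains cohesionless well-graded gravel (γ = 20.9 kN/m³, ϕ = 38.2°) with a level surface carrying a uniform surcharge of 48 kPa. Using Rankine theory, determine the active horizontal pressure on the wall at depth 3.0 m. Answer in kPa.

K_a = (1 − sin φ)/(1 + sin φ) = 0.2358.
σ_v = γz + q = 20.9 × 3.0 + 48 = 110.7 kPa.
σ_h = K_a σ_v = 0.2358 × 110.7 = 26.10 kPa.

26.1 kPa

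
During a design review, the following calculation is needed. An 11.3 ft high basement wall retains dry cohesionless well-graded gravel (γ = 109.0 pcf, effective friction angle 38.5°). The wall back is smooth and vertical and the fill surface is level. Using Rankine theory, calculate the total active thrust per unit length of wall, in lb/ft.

1620 lb/ft

K_a = tan²(45° − φ/2) = 0.2327.
P_a = ½ K_a γ H² = 0.5 × 0.2327 × 109.0 × 11.3² = 1619 lb/ft.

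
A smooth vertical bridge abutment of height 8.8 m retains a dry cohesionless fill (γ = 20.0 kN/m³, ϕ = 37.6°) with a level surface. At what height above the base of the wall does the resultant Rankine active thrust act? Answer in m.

2.93 m

K_a = 0.2421.
The pressure distribution is triangular, so the resultant acts at H/3 above the base = 8.8/3 = 2.933 m.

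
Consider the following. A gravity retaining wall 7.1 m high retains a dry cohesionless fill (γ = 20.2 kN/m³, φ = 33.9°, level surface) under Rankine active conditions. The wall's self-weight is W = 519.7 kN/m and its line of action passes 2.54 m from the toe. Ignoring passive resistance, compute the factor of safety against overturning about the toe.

3.86

K_a = tan²(45° − 33.9°/2) = 0.2839.
P_a = ½K_aγH² = 0.5×0.2839×20.2×7.1² = 144.5 kN/m, acting at H/3 = 2.367 m above the base.
Overturning moment M_o = P_a × H/3 = 144.5 × 2.367 = 342.1.
Resisting moment M_r = W × 2.54 = 519.7 × 2.54 = 1320.
FS_overturning = M_r/M_o = 1320/342.1 = 3.859.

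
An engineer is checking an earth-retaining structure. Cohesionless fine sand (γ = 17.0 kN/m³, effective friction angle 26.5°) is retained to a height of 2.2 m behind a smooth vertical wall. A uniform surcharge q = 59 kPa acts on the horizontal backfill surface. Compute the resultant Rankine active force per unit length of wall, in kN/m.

K_a = tan²(45° − φ/2) = 0.3829.
Soil triangle: ½ K_a γ H² = 0.5×0.3829×17.0×2.2² = 15.75 kN/m.
Surcharge rectangle: K_a q H = 0.3829×59×2.2 = 49.71 kN/m.
Total = 15.75 + 49.71 = 65.46 kN/m.

65.5 kN/m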